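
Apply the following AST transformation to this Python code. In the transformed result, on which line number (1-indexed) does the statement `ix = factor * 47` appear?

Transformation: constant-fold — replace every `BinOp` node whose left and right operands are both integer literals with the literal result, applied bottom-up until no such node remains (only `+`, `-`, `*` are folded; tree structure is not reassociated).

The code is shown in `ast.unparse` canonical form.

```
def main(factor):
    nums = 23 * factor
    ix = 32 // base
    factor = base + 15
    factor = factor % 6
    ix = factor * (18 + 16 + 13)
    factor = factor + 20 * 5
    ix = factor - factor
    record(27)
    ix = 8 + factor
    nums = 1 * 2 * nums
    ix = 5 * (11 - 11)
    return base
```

6

Transformed code:
def main(factor):
    nums = 23 * factor
    ix = 32 // base
    factor = base + 15
    factor = factor % 6
    ix = factor * 47
    factor = factor + 100
    ix = factor - factor
    record(27)
    ix = 8 + factor
    nums = 2 * nums
    ix = 0
    return base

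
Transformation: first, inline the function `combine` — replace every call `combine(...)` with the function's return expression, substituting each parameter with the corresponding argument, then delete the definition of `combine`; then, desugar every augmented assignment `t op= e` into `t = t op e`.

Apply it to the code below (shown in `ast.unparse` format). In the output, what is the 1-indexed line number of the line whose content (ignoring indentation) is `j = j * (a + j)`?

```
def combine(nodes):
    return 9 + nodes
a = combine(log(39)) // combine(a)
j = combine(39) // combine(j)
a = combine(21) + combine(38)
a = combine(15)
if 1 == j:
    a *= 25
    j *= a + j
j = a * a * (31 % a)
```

7

Transformed code:
a = (9 + log(39)) // (9 + a)
j = (9 + 39) // (9 + j)
a = 9 + 21 + (9 + 38)
a = 9 + 15
if 1 == j:
    a = a * 25
    j = j * (a + j)
j = a * a * (31 % a)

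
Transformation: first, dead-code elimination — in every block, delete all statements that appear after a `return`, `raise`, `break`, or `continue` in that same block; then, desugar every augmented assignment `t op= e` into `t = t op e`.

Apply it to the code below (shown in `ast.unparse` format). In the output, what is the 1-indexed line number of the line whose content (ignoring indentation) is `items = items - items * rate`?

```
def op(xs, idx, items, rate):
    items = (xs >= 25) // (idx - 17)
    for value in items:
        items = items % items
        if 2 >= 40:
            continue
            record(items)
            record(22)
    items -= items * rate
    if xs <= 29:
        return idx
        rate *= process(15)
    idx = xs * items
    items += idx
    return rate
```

Transformed code:
def op(xs, idx, items, rate):
    items = (xs >= 25) // (idx - 17)
    for value in items:
        items = items % items
        if 2 >= 40:
            continue
    items = items - items * rate
    if xs <= 29:
        return idx
    idx = xs * items
    items = items + idx
    return rate

7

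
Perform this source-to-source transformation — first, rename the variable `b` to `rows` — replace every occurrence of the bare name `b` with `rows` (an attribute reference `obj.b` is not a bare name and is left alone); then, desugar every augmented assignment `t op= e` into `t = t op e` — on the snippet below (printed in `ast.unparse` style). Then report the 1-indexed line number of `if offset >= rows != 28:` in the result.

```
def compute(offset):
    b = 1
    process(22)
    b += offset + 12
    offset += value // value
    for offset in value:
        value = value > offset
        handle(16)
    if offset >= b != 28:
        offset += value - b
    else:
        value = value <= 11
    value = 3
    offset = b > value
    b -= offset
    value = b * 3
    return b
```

Transformed code:
def compute(offset):
    rows = 1
    process(22)
    rows = rows + (offset + 12)
    offset = offset + value // value
    for offset in value:
        value = value > offset
        handle(16)
    if offset >= rows != 28:
        offset = offset + (value - rows)
    else:
        value = value <= 11
    value = 3
    offset = rows > value
    rows = rows - offset
    value = rows * 3
    return rows

9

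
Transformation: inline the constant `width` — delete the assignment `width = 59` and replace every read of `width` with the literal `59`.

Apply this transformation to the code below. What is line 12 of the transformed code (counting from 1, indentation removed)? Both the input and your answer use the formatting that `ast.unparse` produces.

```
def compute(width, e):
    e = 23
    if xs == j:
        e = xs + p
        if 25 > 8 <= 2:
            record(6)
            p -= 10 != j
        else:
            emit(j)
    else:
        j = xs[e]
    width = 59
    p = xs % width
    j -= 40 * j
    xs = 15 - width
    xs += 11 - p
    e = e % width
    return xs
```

p = xs % 59

Transformed code:
def compute(width, e):
    e = 23
    if xs == j:
        e = xs + p
        if 25 > 8 <= 2:
            record(6)
            p -= 10 != j
        else:
            emit(j)
    else:
        j = xs[e]
    p = xs % 59
    j -= 40 * j
    xs = 15 - 59
    xs += 11 - p
    e = e % 59
    return xs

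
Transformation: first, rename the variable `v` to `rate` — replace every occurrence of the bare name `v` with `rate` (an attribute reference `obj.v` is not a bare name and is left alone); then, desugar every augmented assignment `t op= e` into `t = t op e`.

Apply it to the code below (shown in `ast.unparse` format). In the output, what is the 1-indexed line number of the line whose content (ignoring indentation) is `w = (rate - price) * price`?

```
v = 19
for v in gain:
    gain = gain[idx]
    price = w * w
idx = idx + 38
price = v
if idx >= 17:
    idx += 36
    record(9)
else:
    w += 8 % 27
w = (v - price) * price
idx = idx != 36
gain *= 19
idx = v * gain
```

12

Transformed code:
rate = 19
for rate in gain:
    gain = gain[idx]
    price = w * w
idx = idx + 38
price = rate
if idx >= 17:
    idx = idx + 36
    record(9)
else:
    w = w + 8 % 27
w = (rate - price) * price
idx = idx != 36
gain = gain * 19
idx = rate * gain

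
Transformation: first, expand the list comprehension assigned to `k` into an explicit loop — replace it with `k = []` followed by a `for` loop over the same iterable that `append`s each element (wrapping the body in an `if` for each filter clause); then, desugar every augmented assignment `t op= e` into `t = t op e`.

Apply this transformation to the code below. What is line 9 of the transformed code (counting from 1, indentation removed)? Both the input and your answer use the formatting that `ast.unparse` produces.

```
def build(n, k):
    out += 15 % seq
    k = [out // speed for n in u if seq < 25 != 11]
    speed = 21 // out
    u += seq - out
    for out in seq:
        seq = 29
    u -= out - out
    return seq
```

Transformed code:
def build(n, k):
    out = out + 15 % seq
    k = []
    for n in u:
        if seq < 25 != 11:
            k.append(out // speed)
    speed = 21 // out
    u = u + (seq - out)
    for out in seq:
        seq = 29
    u = u - (out - out)
    return seq

for out in seq:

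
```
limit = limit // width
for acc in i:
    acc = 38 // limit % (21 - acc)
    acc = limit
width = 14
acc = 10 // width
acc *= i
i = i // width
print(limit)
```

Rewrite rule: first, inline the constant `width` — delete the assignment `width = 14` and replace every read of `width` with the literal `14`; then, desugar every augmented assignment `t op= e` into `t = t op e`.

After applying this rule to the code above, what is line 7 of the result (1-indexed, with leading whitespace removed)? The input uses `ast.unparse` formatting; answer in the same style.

i = i // 14

Transformed code:
limit = limit // 14
for acc in i:
    acc = 38 // limit % (21 - acc)
    acc = limit
acc = 10 // 14
acc = acc * i
i = i // 14
print(limit)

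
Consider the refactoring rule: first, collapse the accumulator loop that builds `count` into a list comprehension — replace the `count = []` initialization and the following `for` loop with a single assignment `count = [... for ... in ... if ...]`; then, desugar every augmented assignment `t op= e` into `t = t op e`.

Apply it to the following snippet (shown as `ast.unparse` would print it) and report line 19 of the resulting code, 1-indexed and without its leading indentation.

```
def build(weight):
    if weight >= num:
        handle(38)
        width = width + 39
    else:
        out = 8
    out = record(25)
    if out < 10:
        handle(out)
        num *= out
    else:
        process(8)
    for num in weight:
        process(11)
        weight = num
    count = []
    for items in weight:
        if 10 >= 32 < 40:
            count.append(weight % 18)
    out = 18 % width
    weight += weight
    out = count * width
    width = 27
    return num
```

Transformed code:
def build(weight):
    if weight >= num:
        handle(38)
        width = width + 39
    else:
        out = 8
    out = record(25)
    if out < 10:
        handle(out)
        num = num * out
    else:
        process(8)
    for num in weight:
        process(11)
        weight = num
    count = [weight % 18 for items in weight if 10 >= 32 < 40]
    out = 18 % width
    weight = weight + weight
    out = count * width
    width = 27
    return num

out = count * width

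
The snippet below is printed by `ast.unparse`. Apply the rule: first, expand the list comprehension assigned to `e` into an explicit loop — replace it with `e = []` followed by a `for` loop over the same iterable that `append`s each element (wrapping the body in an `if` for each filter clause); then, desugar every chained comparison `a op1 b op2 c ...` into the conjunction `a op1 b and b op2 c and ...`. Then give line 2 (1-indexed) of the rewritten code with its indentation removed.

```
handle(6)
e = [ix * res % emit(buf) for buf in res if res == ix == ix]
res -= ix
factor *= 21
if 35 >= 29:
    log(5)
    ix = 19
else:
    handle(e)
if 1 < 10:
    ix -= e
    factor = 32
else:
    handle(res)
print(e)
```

Transformed code:
handle(6)
e = []
for buf in res:
    if res == ix and ix == ix:
        e.append(ix * res % emit(buf))
res -= ix
factor *= 21
if 35 >= 29:
    log(5)
    ix = 19
else:
    handle(e)
if 1 < 10:
    ix -= e
    factor = 32
else:
    handle(res)
print(e)

e = []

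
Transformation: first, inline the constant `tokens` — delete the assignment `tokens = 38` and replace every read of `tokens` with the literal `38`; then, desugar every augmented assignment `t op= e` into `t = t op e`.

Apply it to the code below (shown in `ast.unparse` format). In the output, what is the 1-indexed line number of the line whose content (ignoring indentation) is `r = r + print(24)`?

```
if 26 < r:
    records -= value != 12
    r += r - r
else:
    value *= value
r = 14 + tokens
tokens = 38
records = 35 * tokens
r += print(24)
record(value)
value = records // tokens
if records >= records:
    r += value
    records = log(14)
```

Transformed code:
if 26 < r:
    records = records - (value != 12)
    r = r + (r - r)
else:
    value = value * value
r = 14 + 38
records = 35 * 38
r = r + print(24)
record(value)
value = records // 38
if records >= records:
    r = r + value
    records = log(14)

8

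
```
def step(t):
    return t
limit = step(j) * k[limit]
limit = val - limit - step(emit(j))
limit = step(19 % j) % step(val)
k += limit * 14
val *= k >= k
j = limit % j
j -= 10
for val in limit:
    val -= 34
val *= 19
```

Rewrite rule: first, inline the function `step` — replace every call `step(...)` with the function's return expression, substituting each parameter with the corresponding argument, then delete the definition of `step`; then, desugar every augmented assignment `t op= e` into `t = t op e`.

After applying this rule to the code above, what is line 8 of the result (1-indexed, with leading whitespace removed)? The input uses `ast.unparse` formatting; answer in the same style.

Transformed code:
limit = j * k[limit]
limit = val - limit - emit(j)
limit = 19 % j % val
k = k + limit * 14
val = val * (k >= k)
j = limit % j
j = j - 10
for val in limit:
    val = val - 34
val = val * 19

for val in limit:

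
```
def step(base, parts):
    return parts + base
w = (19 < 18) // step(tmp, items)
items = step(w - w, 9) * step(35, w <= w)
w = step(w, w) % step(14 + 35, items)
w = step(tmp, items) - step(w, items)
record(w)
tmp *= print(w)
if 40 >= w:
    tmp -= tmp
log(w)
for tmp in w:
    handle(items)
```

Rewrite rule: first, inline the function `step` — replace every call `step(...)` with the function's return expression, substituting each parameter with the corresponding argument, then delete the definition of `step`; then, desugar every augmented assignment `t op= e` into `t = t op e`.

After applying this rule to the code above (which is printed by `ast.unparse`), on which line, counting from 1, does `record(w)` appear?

Transformed code:
w = (19 < 18) // (items + tmp)
items = (9 + (w - w)) * ((w <= w) + 35)
w = (w + w) % (items + (14 + 35))
w = items + tmp - (items + w)
record(w)
tmp = tmp * print(w)
if 40 >= w:
    tmp = tmp - tmp
log(w)
for tmp in w:
    handle(items)

5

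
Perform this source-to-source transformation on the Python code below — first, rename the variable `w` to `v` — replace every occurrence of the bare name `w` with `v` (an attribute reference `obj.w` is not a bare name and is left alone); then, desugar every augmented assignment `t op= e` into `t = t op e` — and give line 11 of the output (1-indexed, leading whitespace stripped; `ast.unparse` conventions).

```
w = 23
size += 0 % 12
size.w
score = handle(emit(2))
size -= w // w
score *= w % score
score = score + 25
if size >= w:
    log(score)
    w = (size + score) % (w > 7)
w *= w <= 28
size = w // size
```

Transformed code:
v = 23
size = size + 0 % 12
size.w
score = handle(emit(2))
size = size - v // v
score = score * (v % score)
score = score + 25
if size >= v:
    log(score)
    v = (size + score) % (v > 7)
v = v * (v <= 28)
size = v // size

v = v * (v <= 28)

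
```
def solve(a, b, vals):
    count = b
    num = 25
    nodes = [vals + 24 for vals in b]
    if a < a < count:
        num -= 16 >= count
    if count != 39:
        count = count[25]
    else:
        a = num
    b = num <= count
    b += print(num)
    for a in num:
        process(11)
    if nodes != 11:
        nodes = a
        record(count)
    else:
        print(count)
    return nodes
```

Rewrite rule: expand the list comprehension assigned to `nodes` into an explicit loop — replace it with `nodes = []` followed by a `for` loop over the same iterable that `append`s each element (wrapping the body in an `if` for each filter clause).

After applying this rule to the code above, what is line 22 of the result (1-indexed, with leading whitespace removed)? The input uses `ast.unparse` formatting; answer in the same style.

return nodes

Transformed code:
def solve(a, b, vals):
    count = b
    num = 25
    nodes = []
    for vals in b:
        nodes.append(vals + 24)
    if a < a < count:
        num -= 16 >= count
    if count != 39:
        count = count[25]
    else:
        a = num
    b = num <= count
    b += print(num)
    for a in num:
        process(11)
    if nodes != 11:
        nodes = a
        record(count)
    else:
        print(count)
    return nodes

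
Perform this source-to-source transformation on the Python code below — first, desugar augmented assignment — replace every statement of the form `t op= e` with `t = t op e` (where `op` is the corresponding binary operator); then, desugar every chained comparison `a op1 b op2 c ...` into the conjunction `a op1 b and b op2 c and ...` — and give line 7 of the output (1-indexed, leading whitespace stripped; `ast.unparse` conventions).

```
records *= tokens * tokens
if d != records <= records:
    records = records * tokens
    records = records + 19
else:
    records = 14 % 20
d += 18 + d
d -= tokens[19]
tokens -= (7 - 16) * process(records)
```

Transformed code:
records = records * (tokens * tokens)
if d != records and records <= records:
    records = records * tokens
    records = records + 19
else:
    records = 14 % 20
d = d + (18 + d)
d = d - tokens[19]
tokens = tokens - (7 - 16) * process(records)

d = d + (18 + d)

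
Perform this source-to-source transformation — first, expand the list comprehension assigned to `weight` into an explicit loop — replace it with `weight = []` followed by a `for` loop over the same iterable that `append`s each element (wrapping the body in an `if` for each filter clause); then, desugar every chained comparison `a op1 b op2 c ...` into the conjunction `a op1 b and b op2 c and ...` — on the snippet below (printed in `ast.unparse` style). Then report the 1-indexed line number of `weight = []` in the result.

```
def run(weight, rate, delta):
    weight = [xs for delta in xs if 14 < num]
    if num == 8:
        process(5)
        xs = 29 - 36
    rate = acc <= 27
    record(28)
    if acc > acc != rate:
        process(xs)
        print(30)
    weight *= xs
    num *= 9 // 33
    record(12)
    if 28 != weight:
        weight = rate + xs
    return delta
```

Transformed code:
def run(weight, rate, delta):
    weight = []
    for delta in xs:
        if 14 < num:
            weight.append(xs)
    if num == 8:
        process(5)
        xs = 29 - 36
    rate = acc <= 27
    record(28)
    if acc > acc and acc != rate:
        process(xs)
        print(30)
    weight *= xs
    num *= 9 // 33
    record(12)
    if 28 != weight:
        weight = rate + xs
    return delta

2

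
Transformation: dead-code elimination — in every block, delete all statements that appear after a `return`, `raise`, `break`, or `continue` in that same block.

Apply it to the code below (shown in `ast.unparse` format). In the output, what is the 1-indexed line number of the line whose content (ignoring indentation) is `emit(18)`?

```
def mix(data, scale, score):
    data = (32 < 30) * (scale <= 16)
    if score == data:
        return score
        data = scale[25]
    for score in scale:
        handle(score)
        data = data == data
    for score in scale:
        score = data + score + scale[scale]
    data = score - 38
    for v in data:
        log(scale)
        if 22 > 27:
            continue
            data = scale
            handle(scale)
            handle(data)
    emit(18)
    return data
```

15

Transformed code:
def mix(data, scale, score):
    data = (32 < 30) * (scale <= 16)
    if score == data:
        return score
    for score in scale:
        handle(score)
        data = data == data
    for score in scale:
        score = data + score + scale[scale]
    data = score - 38
    for v in data:
        log(scale)
        if 22 > 27:
            continue
    emit(18)
    return data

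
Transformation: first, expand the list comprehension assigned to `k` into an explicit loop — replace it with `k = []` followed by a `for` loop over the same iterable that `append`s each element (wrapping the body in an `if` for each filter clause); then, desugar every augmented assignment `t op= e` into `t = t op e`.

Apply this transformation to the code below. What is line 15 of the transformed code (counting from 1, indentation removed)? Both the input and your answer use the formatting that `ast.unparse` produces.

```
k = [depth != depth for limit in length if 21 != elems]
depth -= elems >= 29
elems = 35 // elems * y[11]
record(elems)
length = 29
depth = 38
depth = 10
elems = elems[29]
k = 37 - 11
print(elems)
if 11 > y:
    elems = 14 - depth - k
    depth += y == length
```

Transformed code:
k = []
for limit in length:
    if 21 != elems:
        k.append(depth != depth)
depth = depth - (elems >= 29)
elems = 35 // elems * y[11]
record(elems)
length = 29
depth = 38
depth = 10
elems = elems[29]
k = 37 - 11
print(elems)
if 11 > y:
    elems = 14 - depth - k
    depth = depth + (y == length)

elems = 14 - depth - k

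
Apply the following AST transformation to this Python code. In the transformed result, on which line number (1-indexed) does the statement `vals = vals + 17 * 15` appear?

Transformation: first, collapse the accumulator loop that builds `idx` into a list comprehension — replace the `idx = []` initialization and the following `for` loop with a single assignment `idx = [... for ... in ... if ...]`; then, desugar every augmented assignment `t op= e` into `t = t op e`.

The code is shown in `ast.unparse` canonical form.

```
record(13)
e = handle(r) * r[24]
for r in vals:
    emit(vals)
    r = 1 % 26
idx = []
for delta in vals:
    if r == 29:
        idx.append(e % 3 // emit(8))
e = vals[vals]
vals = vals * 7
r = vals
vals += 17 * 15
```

10

Transformed code:
record(13)
e = handle(r) * r[24]
for r in vals:
    emit(vals)
    r = 1 % 26
idx = [e % 3 // emit(8) for delta in vals if r == 29]
e = vals[vals]
vals = vals * 7
r = vals
vals = vals + 17 * 15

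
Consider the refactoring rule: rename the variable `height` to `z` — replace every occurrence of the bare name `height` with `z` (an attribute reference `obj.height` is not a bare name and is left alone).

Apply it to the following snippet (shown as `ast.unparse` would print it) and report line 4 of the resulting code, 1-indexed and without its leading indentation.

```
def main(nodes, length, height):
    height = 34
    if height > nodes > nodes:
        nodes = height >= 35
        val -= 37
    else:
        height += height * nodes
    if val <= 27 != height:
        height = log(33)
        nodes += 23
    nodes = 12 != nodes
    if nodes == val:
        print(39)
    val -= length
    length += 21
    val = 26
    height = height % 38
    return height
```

Transformed code:
def main(nodes, length, z):
    z = 34
    if z > nodes > nodes:
        nodes = z >= 35
        val -= 37
    else:
        z += z * nodes
    if val <= 27 != z:
        z = log(33)
        nodes += 23
    nodes = 12 != nodes
    if nodes == val:
        print(39)
    val -= length
    length += 21
    val = 26
    z = z % 38
    return z

nodes = z >= 35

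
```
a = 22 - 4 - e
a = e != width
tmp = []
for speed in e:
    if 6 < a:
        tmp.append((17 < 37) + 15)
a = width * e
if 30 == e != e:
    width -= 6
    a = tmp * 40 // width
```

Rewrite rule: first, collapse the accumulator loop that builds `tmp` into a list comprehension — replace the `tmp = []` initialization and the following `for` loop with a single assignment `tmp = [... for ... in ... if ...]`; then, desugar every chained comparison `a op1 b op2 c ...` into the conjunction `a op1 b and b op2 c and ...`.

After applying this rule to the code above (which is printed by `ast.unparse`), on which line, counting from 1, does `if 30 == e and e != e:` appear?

5

Transformed code:
a = 22 - 4 - e
a = e != width
tmp = [(17 < 37) + 15 for speed in e if 6 < a]
a = width * e
if 30 == e and e != e:
    width -= 6
    a = tmp * 40 // width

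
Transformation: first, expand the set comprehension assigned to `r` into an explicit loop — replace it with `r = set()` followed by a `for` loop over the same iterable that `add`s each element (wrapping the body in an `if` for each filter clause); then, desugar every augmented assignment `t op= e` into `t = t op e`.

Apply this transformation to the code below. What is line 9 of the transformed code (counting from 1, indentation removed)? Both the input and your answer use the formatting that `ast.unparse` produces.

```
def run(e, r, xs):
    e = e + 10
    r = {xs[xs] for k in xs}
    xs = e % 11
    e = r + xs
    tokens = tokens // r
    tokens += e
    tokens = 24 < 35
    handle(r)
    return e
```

Transformed code:
def run(e, r, xs):
    e = e + 10
    r = set()
    for k in xs:
        r.add(xs[xs])
    xs = e % 11
    e = r + xs
    tokens = tokens // r
    tokens = tokens + e
    tokens = 24 < 35
    handle(r)
    return e

tokens = tokens + e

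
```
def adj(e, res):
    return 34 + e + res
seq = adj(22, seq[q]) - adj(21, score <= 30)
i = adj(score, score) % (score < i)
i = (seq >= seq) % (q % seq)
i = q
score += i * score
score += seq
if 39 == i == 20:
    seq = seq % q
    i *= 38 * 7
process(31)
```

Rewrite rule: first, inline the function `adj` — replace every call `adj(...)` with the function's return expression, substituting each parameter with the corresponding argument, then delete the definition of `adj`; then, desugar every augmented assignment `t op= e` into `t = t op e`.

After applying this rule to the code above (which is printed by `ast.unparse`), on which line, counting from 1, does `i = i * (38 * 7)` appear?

9

Transformed code:
seq = 34 + 22 + seq[q] - (34 + 21 + (score <= 30))
i = (34 + score + score) % (score < i)
i = (seq >= seq) % (q % seq)
i = q
score = score + i * score
score = score + seq
if 39 == i == 20:
    seq = seq % q
    i = i * (38 * 7)
process(31)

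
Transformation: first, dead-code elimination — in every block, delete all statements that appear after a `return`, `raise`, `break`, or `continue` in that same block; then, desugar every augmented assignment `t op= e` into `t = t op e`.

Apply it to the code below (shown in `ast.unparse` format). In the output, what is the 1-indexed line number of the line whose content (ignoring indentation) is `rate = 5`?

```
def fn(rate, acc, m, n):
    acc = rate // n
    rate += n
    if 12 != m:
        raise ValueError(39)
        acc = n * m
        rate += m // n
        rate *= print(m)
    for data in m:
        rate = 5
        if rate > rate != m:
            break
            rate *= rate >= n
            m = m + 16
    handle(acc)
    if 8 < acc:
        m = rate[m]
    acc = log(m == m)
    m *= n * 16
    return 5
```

Transformed code:
def fn(rate, acc, m, n):
    acc = rate // n
    rate = rate + n
    if 12 != m:
        raise ValueError(39)
    for data in m:
        rate = 5
        if rate > rate != m:
            break
    handle(acc)
    if 8 < acc:
        m = rate[m]
    acc = log(m == m)
    m = m * (n * 16)
    return 5

7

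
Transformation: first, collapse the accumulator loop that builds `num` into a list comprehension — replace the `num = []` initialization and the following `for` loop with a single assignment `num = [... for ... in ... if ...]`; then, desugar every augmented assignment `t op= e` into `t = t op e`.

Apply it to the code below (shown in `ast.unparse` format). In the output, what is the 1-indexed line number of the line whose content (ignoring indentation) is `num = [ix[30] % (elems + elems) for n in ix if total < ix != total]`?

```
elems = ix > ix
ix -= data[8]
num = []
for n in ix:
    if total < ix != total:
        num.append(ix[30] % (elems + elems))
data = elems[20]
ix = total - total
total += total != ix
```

3

Transformed code:
elems = ix > ix
ix = ix - data[8]
num = [ix[30] % (elems + elems) for n in ix if total < ix != total]
data = elems[20]
ix = total - total
total = total + (total != ix)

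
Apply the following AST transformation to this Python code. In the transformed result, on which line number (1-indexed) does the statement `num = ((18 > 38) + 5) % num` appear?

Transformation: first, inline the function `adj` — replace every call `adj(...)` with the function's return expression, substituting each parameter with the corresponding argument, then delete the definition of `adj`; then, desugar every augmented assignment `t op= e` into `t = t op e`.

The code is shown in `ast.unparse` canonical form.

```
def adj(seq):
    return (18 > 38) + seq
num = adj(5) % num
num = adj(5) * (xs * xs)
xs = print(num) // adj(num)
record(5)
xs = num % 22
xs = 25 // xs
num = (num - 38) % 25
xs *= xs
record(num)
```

1

Transformed code:
num = ((18 > 38) + 5) % num
num = ((18 > 38) + 5) * (xs * xs)
xs = print(num) // ((18 > 38) + num)
record(5)
xs = num % 22
xs = 25 // xs
num = (num - 38) % 25
xs = xs * xs
record(num)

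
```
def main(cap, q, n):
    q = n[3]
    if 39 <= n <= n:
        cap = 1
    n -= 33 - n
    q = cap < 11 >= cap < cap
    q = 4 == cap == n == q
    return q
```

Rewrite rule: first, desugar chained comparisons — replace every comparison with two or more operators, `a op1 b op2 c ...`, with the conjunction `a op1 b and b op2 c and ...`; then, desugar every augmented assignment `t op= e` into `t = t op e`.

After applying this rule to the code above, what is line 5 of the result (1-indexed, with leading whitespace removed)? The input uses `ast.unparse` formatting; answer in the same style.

Transformed code:
def main(cap, q, n):
    q = n[3]
    if 39 <= n and n <= n:
        cap = 1
    n = n - (33 - n)
    q = cap < 11 and 11 >= cap and (cap < cap)
    q = 4 == cap and cap == n and (n == q)
    return q

n = n - (33 - n)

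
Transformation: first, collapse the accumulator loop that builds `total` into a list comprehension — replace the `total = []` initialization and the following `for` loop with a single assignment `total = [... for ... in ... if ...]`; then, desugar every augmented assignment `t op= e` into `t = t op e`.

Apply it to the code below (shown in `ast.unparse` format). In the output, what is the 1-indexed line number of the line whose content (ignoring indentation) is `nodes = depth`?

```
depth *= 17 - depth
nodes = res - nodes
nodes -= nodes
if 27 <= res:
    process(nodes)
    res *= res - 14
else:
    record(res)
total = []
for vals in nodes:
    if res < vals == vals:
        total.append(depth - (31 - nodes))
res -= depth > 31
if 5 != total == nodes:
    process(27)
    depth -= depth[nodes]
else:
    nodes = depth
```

Transformed code:
depth = depth * (17 - depth)
nodes = res - nodes
nodes = nodes - nodes
if 27 <= res:
    process(nodes)
    res = res * (res - 14)
else:
    record(res)
total = [depth - (31 - nodes) for vals in nodes if res < vals == vals]
res = res - (depth > 31)
if 5 != total == nodes:
    process(27)
    depth = depth - depth[nodes]
else:
    nodes = depth

15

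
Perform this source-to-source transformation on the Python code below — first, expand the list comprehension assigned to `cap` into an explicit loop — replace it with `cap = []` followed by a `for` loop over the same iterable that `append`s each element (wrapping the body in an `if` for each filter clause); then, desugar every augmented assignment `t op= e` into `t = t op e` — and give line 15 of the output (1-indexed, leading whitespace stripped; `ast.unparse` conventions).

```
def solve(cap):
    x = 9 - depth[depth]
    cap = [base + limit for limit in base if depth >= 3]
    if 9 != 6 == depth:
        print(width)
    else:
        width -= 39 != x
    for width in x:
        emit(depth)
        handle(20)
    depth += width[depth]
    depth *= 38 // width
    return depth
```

depth = depth * (38 // width)

Transformed code:
def solve(cap):
    x = 9 - depth[depth]
    cap = []
    for limit in base:
        if depth >= 3:
            cap.append(base + limit)
    if 9 != 6 == depth:
        print(width)
    else:
        width = width - (39 != x)
    for width in x:
        emit(depth)
        handle(20)
    depth = depth + width[depth]
    depth = depth * (38 // width)
    return depth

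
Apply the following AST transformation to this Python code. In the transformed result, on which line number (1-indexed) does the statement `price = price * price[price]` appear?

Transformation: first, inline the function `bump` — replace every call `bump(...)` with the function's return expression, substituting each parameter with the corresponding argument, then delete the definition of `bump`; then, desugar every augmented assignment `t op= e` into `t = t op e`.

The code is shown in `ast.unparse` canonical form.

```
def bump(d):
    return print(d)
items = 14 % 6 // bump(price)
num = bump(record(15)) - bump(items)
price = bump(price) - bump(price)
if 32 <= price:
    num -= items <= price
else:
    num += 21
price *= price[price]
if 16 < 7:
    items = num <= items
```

Transformed code:
items = 14 % 6 // print(price)
num = print(record(15)) - print(items)
price = print(price) - print(price)
if 32 <= price:
    num = num - (items <= price)
else:
    num = num + 21
price = price * price[price]
if 16 < 7:
    items = num <= items

8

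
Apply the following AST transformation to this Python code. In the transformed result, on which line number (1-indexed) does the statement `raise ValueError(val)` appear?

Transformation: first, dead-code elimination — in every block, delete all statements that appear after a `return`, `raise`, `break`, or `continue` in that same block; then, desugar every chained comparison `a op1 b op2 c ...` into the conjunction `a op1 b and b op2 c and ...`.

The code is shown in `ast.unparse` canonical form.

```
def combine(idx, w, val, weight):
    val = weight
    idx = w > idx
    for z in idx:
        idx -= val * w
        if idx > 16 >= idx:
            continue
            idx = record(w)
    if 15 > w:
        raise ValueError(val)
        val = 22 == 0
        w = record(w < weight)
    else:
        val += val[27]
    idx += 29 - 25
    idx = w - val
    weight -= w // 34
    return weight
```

9

Transformed code:
def combine(idx, w, val, weight):
    val = weight
    idx = w > idx
    for z in idx:
        idx -= val * w
        if idx > 16 and 16 >= idx:
            continue
    if 15 > w:
        raise ValueError(val)
    else:
        val += val[27]
    idx += 29 - 25
    idx = w - val
    weight -= w // 34
    return weight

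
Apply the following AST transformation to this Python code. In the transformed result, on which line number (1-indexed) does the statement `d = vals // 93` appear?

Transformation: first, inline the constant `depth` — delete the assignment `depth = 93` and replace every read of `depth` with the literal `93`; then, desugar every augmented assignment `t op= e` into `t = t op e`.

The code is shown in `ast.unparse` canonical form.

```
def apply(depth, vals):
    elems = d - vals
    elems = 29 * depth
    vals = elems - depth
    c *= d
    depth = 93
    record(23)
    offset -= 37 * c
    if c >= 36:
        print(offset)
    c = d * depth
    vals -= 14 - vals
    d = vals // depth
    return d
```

Transformed code:
def apply(depth, vals):
    elems = d - vals
    elems = 29 * 93
    vals = elems - 93
    c = c * d
    record(23)
    offset = offset - 37 * c
    if c >= 36:
        print(offset)
    c = d * 93
    vals = vals - (14 - vals)
    d = vals // 93
    return d

12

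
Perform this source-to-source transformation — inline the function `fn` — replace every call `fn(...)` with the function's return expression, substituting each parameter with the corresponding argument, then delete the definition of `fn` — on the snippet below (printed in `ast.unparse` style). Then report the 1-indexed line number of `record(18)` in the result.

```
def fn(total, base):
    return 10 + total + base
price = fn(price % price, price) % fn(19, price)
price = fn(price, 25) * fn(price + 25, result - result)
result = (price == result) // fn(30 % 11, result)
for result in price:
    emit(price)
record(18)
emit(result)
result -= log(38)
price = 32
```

6

Transformed code:
price = (10 + price % price + price) % (10 + 19 + price)
price = (10 + price + 25) * (10 + (price + 25) + (result - result))
result = (price == result) // (10 + 30 % 11 + result)
for result in price:
    emit(price)
record(18)
emit(result)
result -= log(38)
price = 32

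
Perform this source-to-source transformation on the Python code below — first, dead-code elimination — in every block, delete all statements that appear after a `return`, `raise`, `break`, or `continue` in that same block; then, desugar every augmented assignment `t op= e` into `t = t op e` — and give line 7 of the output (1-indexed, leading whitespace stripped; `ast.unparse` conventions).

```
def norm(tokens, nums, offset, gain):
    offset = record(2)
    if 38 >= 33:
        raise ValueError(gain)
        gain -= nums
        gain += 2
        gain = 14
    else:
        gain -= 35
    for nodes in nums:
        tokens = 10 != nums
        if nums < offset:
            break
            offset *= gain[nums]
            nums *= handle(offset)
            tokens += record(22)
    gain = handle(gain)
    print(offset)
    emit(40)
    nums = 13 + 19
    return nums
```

Transformed code:
def norm(tokens, nums, offset, gain):
    offset = record(2)
    if 38 >= 33:
        raise ValueError(gain)
    else:
        gain = gain - 35
    for nodes in nums:
        tokens = 10 != nums
        if nums < offset:
            break
    gain = handle(gain)
    print(offset)
    emit(40)
    nums = 13 + 19
    return nums

for nodes in nums:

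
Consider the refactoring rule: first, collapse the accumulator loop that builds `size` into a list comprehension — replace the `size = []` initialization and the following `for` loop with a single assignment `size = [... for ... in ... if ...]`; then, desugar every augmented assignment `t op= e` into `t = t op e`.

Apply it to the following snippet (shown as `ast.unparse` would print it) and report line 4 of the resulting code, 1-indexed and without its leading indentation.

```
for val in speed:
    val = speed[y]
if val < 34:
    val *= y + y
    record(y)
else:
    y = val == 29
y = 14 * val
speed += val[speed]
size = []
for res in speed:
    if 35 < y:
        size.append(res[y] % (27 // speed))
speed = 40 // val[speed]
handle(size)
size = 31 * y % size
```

val = val * (y + y)

Transformed code:
for val in speed:
    val = speed[y]
if val < 34:
    val = val * (y + y)
    record(y)
else:
    y = val == 29
y = 14 * val
speed = speed + val[speed]
size = [res[y] % (27 // speed) for res in speed if 35 < y]
speed = 40 // val[speed]
handle(size)
size = 31 * y % size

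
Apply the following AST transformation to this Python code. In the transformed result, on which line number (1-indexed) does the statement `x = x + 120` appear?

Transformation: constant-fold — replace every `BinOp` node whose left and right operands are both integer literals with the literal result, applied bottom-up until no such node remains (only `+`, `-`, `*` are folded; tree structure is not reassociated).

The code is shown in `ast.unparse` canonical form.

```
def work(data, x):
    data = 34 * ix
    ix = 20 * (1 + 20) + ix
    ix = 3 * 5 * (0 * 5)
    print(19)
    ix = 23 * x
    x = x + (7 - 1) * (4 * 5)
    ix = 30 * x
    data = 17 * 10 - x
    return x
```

7

Transformed code:
def work(data, x):
    data = 34 * ix
    ix = 420 + ix
    ix = 0
    print(19)
    ix = 23 * x
    x = x + 120
    ix = 30 * x
    data = 170 - x
    return x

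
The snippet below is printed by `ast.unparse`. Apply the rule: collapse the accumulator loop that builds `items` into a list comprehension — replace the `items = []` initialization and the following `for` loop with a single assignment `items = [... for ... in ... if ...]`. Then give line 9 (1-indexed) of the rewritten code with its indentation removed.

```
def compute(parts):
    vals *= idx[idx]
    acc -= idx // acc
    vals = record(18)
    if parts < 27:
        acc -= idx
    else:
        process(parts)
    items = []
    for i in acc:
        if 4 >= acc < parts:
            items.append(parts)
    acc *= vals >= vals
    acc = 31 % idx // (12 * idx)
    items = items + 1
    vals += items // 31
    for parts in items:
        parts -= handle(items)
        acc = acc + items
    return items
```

items = [parts for i in acc if 4 >= acc < parts]

Transformed code:
def compute(parts):
    vals *= idx[idx]
    acc -= idx // acc
    vals = record(18)
    if parts < 27:
        acc -= idx
    else:
        process(parts)
    items = [parts for i in acc if 4 >= acc < parts]
    acc *= vals >= vals
    acc = 31 % idx // (12 * idx)
    items = items + 1
    vals += items // 31
    for parts in items:
        parts -= handle(items)
        acc = acc + items
    return items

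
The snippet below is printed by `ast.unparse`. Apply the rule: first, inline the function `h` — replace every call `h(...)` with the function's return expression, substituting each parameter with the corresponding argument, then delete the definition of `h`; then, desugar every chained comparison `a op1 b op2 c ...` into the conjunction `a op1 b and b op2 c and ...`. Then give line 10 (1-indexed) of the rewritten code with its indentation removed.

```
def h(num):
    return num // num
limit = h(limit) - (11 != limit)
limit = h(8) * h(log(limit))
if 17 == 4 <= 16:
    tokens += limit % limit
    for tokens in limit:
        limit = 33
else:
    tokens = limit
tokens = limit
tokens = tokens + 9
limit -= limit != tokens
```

Transformed code:
limit = limit // limit - (11 != limit)
limit = 8 // 8 * (log(limit) // log(limit))
if 17 == 4 and 4 <= 16:
    tokens += limit % limit
    for tokens in limit:
        limit = 33
else:
    tokens = limit
tokens = limit
tokens = tokens + 9
limit -= limit != tokens

tokens = tokens + 9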